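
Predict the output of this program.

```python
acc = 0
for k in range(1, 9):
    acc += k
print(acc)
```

36

k=1: acc = 0+1 = 1
k=2: acc = 1+2 = 3
k=3: acc = 3+3 = 6
k=4: acc = 6+4 = 10
k=5: acc = 10+5 = 15
k=6: acc = 15+6 = 21
k=7: acc = 21+7 = 28
k=8: acc = 28+8 = 36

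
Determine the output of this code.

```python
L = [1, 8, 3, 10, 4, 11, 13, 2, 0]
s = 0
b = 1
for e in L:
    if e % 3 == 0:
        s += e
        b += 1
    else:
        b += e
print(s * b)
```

e=1: not %3==0; b=2
e=8: not %3==0; b=10
e=3: %3==0, s = 0+3 = 3; b=11
e=10: not %3==0; b=21
e=4: not %3==0; b=25
e=11: not %3==0; b=36
e=13: not %3==0; b=49
e=2: not %3==0; b=51
e=0: %3==0, s = 3+0 = 3; b=52
s*b = 3*52 = 156

156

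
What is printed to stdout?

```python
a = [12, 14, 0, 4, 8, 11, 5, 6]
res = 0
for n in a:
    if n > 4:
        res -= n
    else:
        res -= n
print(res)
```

n=12: >4, res = 0-12 = -12
n=14: >4, res = (-12)-14 = -26
n=0: not >4, res = (-26)-0 = -26
n=4: not >4, res = (-26)-4 = -30
n=8: >4, res = (-30)-8 = -38
n=11: >4, res = (-38)-11 = -49
n=5: >4, res = (-49)-5 = -54
n=6: >4, res = (-54)-6 = -60

-60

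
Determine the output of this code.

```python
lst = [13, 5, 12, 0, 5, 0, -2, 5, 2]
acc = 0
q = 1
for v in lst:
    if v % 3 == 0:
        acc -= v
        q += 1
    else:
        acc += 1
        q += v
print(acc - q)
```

-38

v=13: not %3==0, acc = 0+1 = 1; q=14
v=5: not %3==0, acc = 1+1 = 2; q=19
v=12: %3==0, acc = 2-12 = -10; q=20
v=0: %3==0, acc = (-10)-0 = -10; q=21
v=5: not %3==0, acc = (-10)+1 = -9; q=26
v=0: %3==0, acc = (-9)-0 = -9; q=27
v=-2: not %3==0, acc = (-9)+1 = -8; q=25
v=5: not %3==0, acc = (-8)+1 = -7; q=30
v=2: not %3==0, acc = (-7)+1 = -6; q=32
acc-q = (-6)-32 = -38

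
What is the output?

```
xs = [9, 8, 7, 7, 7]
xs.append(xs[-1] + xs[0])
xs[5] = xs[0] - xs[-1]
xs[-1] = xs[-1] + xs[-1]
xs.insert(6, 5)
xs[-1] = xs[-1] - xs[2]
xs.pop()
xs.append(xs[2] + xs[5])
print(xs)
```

[9, 8, 7, 7, 7, -14, -7]

append xs[-1]+xs[0] = 7+9 = 16 → [9, 8, 7, 7, 7, 16]
xs[5] = xs[0]-xs[-1] = 9-16 = -7 → [9, 8, 7, 7, 7, -7]
xs[-1] = xs[-1]+xs[-1] = (-7)+(-7) = -14 → [9, 8, 7, 7, 7, -14]
insert 5 at 6 → [9, 8, 7, 7, 7, -14, 5]
xs[-1] = xs[-1]-xs[2] = 5-7 = -2 → [9, 8, 7, 7, 7, -14, -2]
pop() removes -2 → [9, 8, 7, 7, 7, -14]
append xs[2]+xs[5] = 7+(-14) = -7 → [9, 8, 7, 7, 7, -14, -7]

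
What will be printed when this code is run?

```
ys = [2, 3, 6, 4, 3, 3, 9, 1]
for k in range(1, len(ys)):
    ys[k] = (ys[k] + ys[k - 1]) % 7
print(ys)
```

k=1: ys[1] = (3+2)%7 = 5 → [2, 5, 6, 4, 3, 3, 9, 1]
k=2: ys[2] = (6+5)%7 = 4 → [2, 5, 4, 4, 3, 3, 9, 1]
k=3: ys[3] = (4+4)%7 = 1 → [2, 5, 4, 1, 3, 3, 9, 1]
k=4: ys[4] = (3+1)%7 = 4 → [2, 5, 4, 1, 4, 3, 9, 1]
k=5: ys[5] = (3+4)%7 = 0 → [2, 5, 4, 1, 4, 0, 9, 1]
k=6: ys[6] = (9+0)%7 = 2 → [2, 5, 4, 1, 4, 0, 2, 1]
k=7: ys[7] = (1+2)%7 = 3 → [2, 5, 4, 1, 4, 0, 2, 3]

[2, 5, 4, 1, 4, 0, 2, 3]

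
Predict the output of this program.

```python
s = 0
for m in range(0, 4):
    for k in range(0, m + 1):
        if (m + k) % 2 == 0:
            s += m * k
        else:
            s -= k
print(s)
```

14

m=0,k=0: even sum, s = 0+0 = 0
m=1,k=0: odd sum, s = 0-0 = 0
m=1,k=1: even sum, s = 0+1 = 1
m=2,k=0: even sum, s = 1+0 = 1
m=2,k=1: odd sum, s = 1-1 = 0
m=2,k=2: even sum, s = 0+4 = 4
m=3,k=0: odd sum, s = 4-0 = 4
m=3,k=1: even sum, s = 4+3 = 7
m=3,k=2: odd sum, s = 7-2 = 5
m=3,k=3: even sum, s = 5+9 = 14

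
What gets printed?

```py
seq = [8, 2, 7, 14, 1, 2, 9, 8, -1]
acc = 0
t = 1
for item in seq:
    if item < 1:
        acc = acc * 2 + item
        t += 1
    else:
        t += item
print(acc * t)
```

item=8: not <1; t=9
item=2: not <1; t=11
item=7: not <1; t=18
item=14: not <1; t=32
item=1: not <1; t=33
item=2: not <1; t=35
item=9: not <1; t=44
item=8: not <1; t=52
item=-1: <1, acc = 0*2+(-1) = -1; t=53
acc*t = (-1)*53 = -53

-53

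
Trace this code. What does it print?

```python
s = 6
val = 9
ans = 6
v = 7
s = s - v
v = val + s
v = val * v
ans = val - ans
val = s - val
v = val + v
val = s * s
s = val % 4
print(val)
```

1

s = 6-7 = -1
v = 9+(-1) = 8
v = 9*8 = 72
ans = 9-6 = 3
val = (-1)-9 = -10
v = (-10)+72 = 62
val = (-1)*(-1) = 1
s = 1%4 = 1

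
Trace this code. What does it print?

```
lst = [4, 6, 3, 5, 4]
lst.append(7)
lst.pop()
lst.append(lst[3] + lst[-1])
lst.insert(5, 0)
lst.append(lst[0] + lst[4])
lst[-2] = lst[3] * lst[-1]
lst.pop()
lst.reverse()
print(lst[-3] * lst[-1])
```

12

append 7 → [4, 6, 3, 5, 4, 7]
pop() removes 7 → [4, 6, 3, 5, 4]
append lst[3]+lst[-1] = 5+4 = 9 → [4, 6, 3, 5, 4, 9]
insert 0 at 5 → [4, 6, 3, 5, 4, 0, 9]
append lst[0]+lst[4] = 4+4 = 8 → [4, 6, 3, 5, 4, 0, 9, 8]
lst[-2] = lst[3]*lst[-1] = 5*8 = 40 → [4, 6, 3, 5, 4, 0, 40, 8]
pop() removes 8 → [4, 6, 3, 5, 4, 0, 40]
reverse → [40, 0, 4, 5, 3, 6, 4]
lst[-3]*lst[-1] = 3*4 = 12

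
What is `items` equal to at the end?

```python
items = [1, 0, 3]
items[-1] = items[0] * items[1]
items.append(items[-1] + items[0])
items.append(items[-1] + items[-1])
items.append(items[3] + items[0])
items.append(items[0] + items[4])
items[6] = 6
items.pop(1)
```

[1, 0, 1, 2, 2, 6]

items[-1] = items[0]*items[1] = 1*0 = 0 → [1, 0, 0]
append items[-1]+items[0] = 0+1 = 1 → [1, 0, 0, 1]
append items[-1]+items[-1] = 1+1 = 2 → [1, 0, 0, 1, 2]
append items[3]+items[0] = 1+1 = 2 → [1, 0, 0, 1, 2, 2]
append items[0]+items[4] = 1+2 = 3 → [1, 0, 0, 1, 2, 2, 3]
items[6] = 6 → [1, 0, 0, 1, 2, 2, 6]
pop(1) removes 0 → [1, 0, 1, 2, 2, 6]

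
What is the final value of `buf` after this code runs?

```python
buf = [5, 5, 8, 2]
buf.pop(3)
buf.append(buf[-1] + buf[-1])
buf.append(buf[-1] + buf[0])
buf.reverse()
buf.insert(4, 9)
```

pop(3) removes 2 → [5, 5, 8]
append buf[-1]+buf[-1] = 8+8 = 16 → [5, 5, 8, 16]
append buf[-1]+buf[0] = 16+5 = 21 → [5, 5, 8, 16, 21]
reverse → [21, 16, 8, 5, 5]
insert 9 at 4 → [21, 16, 8, 5, 9, 5]

[21, 16, 8, 5, 9, 5]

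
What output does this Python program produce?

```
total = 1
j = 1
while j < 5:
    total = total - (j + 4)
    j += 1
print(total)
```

-25

j=1: total = 1-5 = -4
j=2: total = (-4)-6 = -10
j=3: total = (-10)-7 = -17
j=4: total = (-17)-8 = -25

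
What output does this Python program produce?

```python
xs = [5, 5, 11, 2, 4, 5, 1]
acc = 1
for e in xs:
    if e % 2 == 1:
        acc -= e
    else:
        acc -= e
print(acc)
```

-32

e=5: odd, acc = 1-5 = -4
e=5: odd, acc = (-4)-5 = -9
e=11: odd, acc = (-9)-11 = -20
e=2: not odd, acc = (-20)-2 = -22
e=4: not odd, acc = (-22)-4 = -26
e=5: odd, acc = (-26)-5 = -31
e=1: odd, acc = (-31)-1 = -32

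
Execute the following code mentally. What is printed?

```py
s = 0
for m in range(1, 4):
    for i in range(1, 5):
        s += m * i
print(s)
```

m=1,i=1: s = 0+1 = 1
m=1,i=2: s = 1+2 = 3
m=1,i=3: s = 3+3 = 6
m=1,i=4: s = 6+4 = 10
m=2,i=1: s = 10+2 = 12
m=2,i=2: s = 12+4 = 16
m=2,i=3: s = 16+6 = 22
m=2,i=4: s = 22+8 = 30
m=3,i=1: s = 30+3 = 33
m=3,i=2: s = 33+6 = 39
m=3,i=3: s = 39+9 = 48
m=3,i=4: s = 48+12 = 60

60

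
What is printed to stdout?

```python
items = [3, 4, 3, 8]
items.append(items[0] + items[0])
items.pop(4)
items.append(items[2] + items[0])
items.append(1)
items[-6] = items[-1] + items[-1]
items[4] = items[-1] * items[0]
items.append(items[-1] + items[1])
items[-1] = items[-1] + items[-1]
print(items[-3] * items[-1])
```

20

append items[0]+items[0] = 3+3 = 6 → [3, 4, 3, 8, 6]
pop(4) removes 6 → [3, 4, 3, 8]
append items[2]+items[0] = 3+3 = 6 → [3, 4, 3, 8, 6]
append 1 → [3, 4, 3, 8, 6, 1]
items[-6] = items[-1]+items[-1] = 1+1 = 2 → [2, 4, 3, 8, 6, 1]
items[4] = items[-1]*items[0] = 1*2 = 2 → [2, 4, 3, 8, 2, 1]
append items[-1]+items[1] = 1+4 = 5 → [2, 4, 3, 8, 2, 1, 5]
items[-1] = items[-1]+items[-1] = 5+5 = 10 → [2, 4, 3, 8, 2, 1, 10]
items[-3]*items[-1] = 2*10 = 20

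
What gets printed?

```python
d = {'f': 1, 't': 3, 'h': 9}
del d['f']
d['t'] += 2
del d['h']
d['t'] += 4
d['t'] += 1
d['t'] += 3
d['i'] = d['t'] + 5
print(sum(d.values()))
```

del 'f' → {'t': 3, 'h': 9}
d['t'] = 3+2 = 5 → {'t': 5, 'h': 9}
del 'h' → {'t': 5}
d['t'] = 5+4 = 9 → {'t': 9}
d['t'] = 9+1 = 10 → {'t': 10}
d['t'] = 10+3 = 13 → {'t': 13}
d['i'] = d['t']+5 = 18 → {'t': 13, 'i': 18}
sum of values = 31

31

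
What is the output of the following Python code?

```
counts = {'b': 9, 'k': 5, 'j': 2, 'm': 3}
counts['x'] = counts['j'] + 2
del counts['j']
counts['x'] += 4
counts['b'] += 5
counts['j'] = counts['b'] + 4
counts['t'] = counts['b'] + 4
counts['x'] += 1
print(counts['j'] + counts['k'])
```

counts['x'] = counts['j']+2 = 4 → {'b': 9, 'k': 5, 'j': 2, 'm': 3, 'x': 4}
del 'j' → {'b': 9, 'k': 5, 'm': 3, 'x': 4}
counts['x'] = 4+4 = 8 → {'b': 9, 'k': 5, 'm': 3, 'x': 8}
counts['b'] = 9+5 = 14 → {'b': 14, 'k': 5, 'm': 3, 'x': 8}
counts['j'] = counts['b']+4 = 18 → {'b': 14, 'k': 5, 'm': 3, 'x': 8, 'j': 18}
counts['t'] = counts['b']+4 = 18 → {'b': 14, 'k': 5, 'm': 3, 'x': 8, 'j': 18, 't': 18}
counts['x'] = 8+1 = 9 → {'b': 14, 'k': 5, 'm': 3, 'x': 9, 'j': 18, 't': 18}
counts['j']+counts['k'] = 18+5 = 23

23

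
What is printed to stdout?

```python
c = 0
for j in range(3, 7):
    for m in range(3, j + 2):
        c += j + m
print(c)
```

j=3,m=3: c = 0+6 = 6
j=3,m=4: c = 6+7 = 13
j=4,m=3: c = 13+7 = 20
j=4,m=4: c = 20+8 = 28
j=4,m=5: c = 28+9 = 37
j=5,m=3: c = 37+8 = 45
j=5,m=4: c = 45+9 = 54
j=5,m=5: c = 54+10 = 64
j=5,m=6: c = 64+11 = 75
j=6,m=3: c = 75+9 = 84
j=6,m=4: c = 84+10 = 94
j=6,m=5: c = 94+11 = 105
j=6,m=6: c = 105+12 = 117
j=6,m=7: c = 117+13 = 130

130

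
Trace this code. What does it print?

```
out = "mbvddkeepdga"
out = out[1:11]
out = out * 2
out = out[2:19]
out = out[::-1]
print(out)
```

dpeekddvbgdpeekdd

slice [1:11] → 'bvddkeepdg'
repeat ×2 → 'bvddkeepdgbvddkeepdg'
slice [2:19] → 'ddkeepdgbvddkeepd'
reverse → 'dpeekddvbgdpeekdd'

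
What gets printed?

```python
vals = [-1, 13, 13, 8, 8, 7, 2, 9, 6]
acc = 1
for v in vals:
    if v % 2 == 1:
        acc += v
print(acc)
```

v=-1: odd, acc = 1+(-1) = 0
v=13: odd, acc = 0+13 = 13
v=13: odd, acc = 13+13 = 26
v=8: not odd
v=8: not odd
v=7: odd, acc = 26+7 = 33
v=2: not odd
v=9: odd, acc = 33+9 = 42
v=6: not odd

42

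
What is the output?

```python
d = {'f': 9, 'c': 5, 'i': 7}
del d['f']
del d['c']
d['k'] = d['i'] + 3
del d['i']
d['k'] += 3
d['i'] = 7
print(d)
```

{'k': 13, 'i': 7}

del 'f' → {'c': 5, 'i': 7}
del 'c' → {'i': 7}
d['k'] = d['i']+3 = 10 → {'i': 7, 'k': 10}
del 'i' → {'k': 10}
d['k'] = 10+3 = 13 → {'k': 13}
d['i'] = 7 → {'k': 13, 'i': 7}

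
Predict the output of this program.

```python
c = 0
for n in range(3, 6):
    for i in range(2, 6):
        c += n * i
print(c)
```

168

n=3,i=2: c = 0+6 = 6
n=3,i=3: c = 6+9 = 15
n=3,i=4: c = 15+12 = 27
n=3,i=5: c = 27+15 = 42
n=4,i=2: c = 42+8 = 50
n=4,i=3: c = 50+12 = 62
n=4,i=4: c = 62+16 = 78
n=4,i=5: c = 78+20 = 98
n=5,i=2: c = 98+10 = 108
n=5,i=3: c = 108+15 = 123
n=5,i=4: c = 123+20 = 143
n=5,i=5: c = 143+25 = 168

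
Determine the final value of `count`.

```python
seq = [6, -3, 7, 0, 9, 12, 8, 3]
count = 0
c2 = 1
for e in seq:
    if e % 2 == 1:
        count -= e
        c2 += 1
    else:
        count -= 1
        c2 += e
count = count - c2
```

-51

e=6: not odd, count = 0-1 = -1; c2=7
e=-3: odd, count = (-1)-(-3) = 2; c2=8
e=7: odd, count = 2-7 = -5; c2=9
e=0: not odd, count = (-5)-1 = -6; c2=9
e=9: odd, count = (-6)-9 = -15; c2=10
e=12: not odd, count = (-15)-1 = -16; c2=22
e=8: not odd, count = (-16)-1 = -17; c2=30
e=3: odd, count = (-17)-3 = -20; c2=31
count-c2 = (-20)-31 = -51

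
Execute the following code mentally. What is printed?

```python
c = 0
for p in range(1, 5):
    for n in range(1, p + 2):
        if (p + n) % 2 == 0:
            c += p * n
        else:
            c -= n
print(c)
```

20

p=1,n=1: even sum, c = 0+1 = 1
p=1,n=2: odd sum, c = 1-2 = -1
p=2,n=1: odd sum, c = (-1)-1 = -2
p=2,n=2: even sum, c = (-2)+4 = 2
p=2,n=3: odd sum, c = 2-3 = -1
p=3,n=1: even sum, c = (-1)+3 = 2
p=3,n=2: odd sum, c = 2-2 = 0
p=3,n=3: even sum, c = 0+9 = 9
p=3,n=4: odd sum, c = 9-4 = 5
p=4,n=1: odd sum, c = 5-1 = 4
p=4,n=2: even sum, c = 4+8 = 12
p=4,n=3: odd sum, c = 12-3 = 9
p=4,n=4: even sum, c = 9+16 = 25
p=4,n=5: odd sum, c = 25-5 = 20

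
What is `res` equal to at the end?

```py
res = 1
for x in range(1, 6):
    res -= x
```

-14

x=1: res = 1-1 = 0
x=2: res = 0-2 = -2
x=3: res = (-2)-3 = -5
x=4: res = (-5)-4 = -9
x=5: res = (-9)-5 = -14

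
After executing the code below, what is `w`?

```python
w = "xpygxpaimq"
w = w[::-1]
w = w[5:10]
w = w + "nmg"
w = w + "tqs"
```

'xgypxnmgtqs'

reverse → 'qmiapxgypx'
slice [5:10] → 'xgypx'
+ 'nmg' → 'xgypxnmg'
+ 'tqs' → 'xgypxnmgtqs'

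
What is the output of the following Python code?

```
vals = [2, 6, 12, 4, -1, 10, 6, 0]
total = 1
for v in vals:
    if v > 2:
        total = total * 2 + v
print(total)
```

266

v=2: not >2
v=6: >2, total = 1*2+6 = 8
v=12: >2, total = 8*2+12 = 28
v=4: >2, total = 28*2+4 = 60
v=-1: not >2
v=10: >2, total = 60*2+10 = 130
v=6: >2, total = 130*2+6 = 266
v=0: not >2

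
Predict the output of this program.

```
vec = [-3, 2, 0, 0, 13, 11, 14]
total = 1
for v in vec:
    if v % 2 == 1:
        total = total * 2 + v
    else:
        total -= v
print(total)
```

v=-3: odd, total = 1*2+(-3) = -1
v=2: not odd, total = (-1)-2 = -3
v=0: not odd, total = (-3)-0 = -3
v=0: not odd, total = (-3)-0 = -3
v=13: odd, total = (-3)*2+13 = 7
v=11: odd, total = 7*2+11 = 25
v=14: not odd, total = 25-14 = 11

11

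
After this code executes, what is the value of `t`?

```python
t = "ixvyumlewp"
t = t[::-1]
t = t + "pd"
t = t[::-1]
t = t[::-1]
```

'pwelmuyvxipd'

reverse → 'pwelmuyvxi'
+ 'pd' → 'pwelmuyvxipd'
reverse → 'dpixvyumlewp'
reverse → 'pwelmuyvxipd'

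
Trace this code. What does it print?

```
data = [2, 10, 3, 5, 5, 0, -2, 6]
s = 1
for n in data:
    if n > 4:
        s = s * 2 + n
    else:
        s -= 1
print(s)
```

n=2: not >4, s = 1-1 = 0
n=10: >4, s = 0*2+10 = 10
n=3: not >4, s = 10-1 = 9
n=5: >4, s = 9*2+5 = 23
n=5: >4, s = 23*2+5 = 51
n=0: not >4, s = 51-1 = 50
n=-2: not >4, s = 50-1 = 49
n=6: >4, s = 49*2+6 = 104

104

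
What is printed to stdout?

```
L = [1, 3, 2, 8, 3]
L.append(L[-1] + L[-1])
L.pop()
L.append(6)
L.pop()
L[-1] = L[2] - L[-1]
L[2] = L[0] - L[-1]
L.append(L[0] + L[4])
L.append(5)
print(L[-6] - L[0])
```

2

append L[-1]+L[-1] = 3+3 = 6 → [1, 3, 2, 8, 3, 6]
pop() removes 6 → [1, 3, 2, 8, 3]
append 6 → [1, 3, 2, 8, 3, 6]
pop() removes 6 → [1, 3, 2, 8, 3]
L[-1] = L[2]-L[-1] = 2-3 = -1 → [1, 3, 2, 8, -1]
L[2] = L[0]-L[-1] = 1-(-1) = 2 → [1, 3, 2, 8, -1]
append L[0]+L[4] = 1+(-1) = 0 → [1, 3, 2, 8, -1, 0]
append 5 → [1, 3, 2, 8, -1, 0, 5]
L[-6]-L[0] = 3-1 = 2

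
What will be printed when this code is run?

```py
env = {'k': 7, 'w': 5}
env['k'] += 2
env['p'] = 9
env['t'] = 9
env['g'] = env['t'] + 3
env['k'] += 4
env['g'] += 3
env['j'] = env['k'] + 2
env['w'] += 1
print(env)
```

env['k'] = 7+2 = 9 → {'k': 9, 'w': 5}
env['p'] = 9 → {'k': 9, 'w': 5, 'p': 9}
env['t'] = 9 → {'k': 9, 'w': 5, 'p': 9, 't': 9}
env['g'] = env['t']+3 = 12 → {'k': 9, 'w': 5, 'p': 9, 't': 9, 'g': 12}
env['k'] = 9+4 = 13 → {'k': 13, 'w': 5, 'p': 9, 't': 9, 'g': 12}
env['g'] = 12+3 = 15 → {'k': 13, 'w': 5, 'p': 9, 't': 9, 'g': 15}
env['j'] = env['k']+2 = 15 → {'k': 13, 'w': 5, 'p': 9, 't': 9, 'g': 15, 'j': 15}
env['w'] = 5+1 = 6 → {'k': 13, 'w': 6, 'p': 9, 't': 9, 'g': 15, 'j': 15}

{'k': 13, 'w': 6, 'p': 9, 't': 9, 'g': 15, 'j': 15}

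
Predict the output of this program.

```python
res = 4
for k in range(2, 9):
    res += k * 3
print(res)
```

k=2: res = 4+2*3 = 10
k=3: res = 10+3*3 = 19
k=4: res = 19+4*3 = 31
k=5: res = 31+5*3 = 46
k=6: res = 46+6*3 = 64
k=7: res = 64+7*3 = 85
k=8: res = 85+8*3 = 109

109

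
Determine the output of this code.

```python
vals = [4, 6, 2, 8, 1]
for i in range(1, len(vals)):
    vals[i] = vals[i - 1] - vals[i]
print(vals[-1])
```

i=1: vals[1] = 4-6 = -2 → [4, -2, 2, 8, 1]
i=2: vals[2] = (-2)-2 = -4 → [4, -2, -4, 8, 1]
i=3: vals[3] = (-4)-8 = -12 → [4, -2, -4, -12, 1]
i=4: vals[4] = (-12)-1 = -13 → [4, -2, -4, -12, -13]

-13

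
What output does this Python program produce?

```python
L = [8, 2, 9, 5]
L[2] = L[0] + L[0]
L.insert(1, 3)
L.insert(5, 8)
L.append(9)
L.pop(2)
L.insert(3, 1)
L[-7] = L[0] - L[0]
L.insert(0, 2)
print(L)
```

[2, 0, 3, 16, 1, 5, 8, 9]

L[2] = L[0]+L[0] = 8+8 = 16 → [8, 2, 16, 5]
insert 3 at 1 → [8, 3, 2, 16, 5]
insert 8 at 5 → [8, 3, 2, 16, 5, 8]
append 9 → [8, 3, 2, 16, 5, 8, 9]
pop(2) removes 2 → [8, 3, 16, 5, 8, 9]
insert 1 at 3 → [8, 3, 16, 1, 5, 8, 9]
L[-7] = L[0]-L[0] = 8-8 = 0 → [0, 3, 16, 1, 5, 8, 9]
insert 2 at 0 → [2, 0, 3, 16, 1, 5, 8, 9]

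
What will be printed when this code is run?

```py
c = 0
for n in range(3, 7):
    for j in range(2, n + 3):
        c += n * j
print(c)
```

467

n=3,j=2: c = 0+6 = 6
n=3,j=3: c = 6+9 = 15
n=3,j=4: c = 15+12 = 27
n=3,j=5: c = 27+15 = 42
n=4,j=2: c = 42+8 = 50
n=4,j=3: c = 50+12 = 62
n=4,j=4: c = 62+16 = 78
n=4,j=5: c = 78+20 = 98
n=4,j=6: c = 98+24 = 122
n=5,j=2: c = 122+10 = 132
n=5,j=3: c = 132+15 = 147
n=5,j=4: c = 147+20 = 167
n=5,j=5: c = 167+25 = 192
n=5,j=6: c = 192+30 = 222
n=5,j=7: c = 222+35 = 257
n=6,j=2: c = 257+12 = 269
n=6,j=3: c = 269+18 = 287
n=6,j=4: c = 287+24 = 311
n=6,j=5: c = 311+30 = 341
n=6,j=6: c = 341+36 = 377
n=6,j=7: c = 377+42 = 419
n=6,j=8: c = 419+48 = 467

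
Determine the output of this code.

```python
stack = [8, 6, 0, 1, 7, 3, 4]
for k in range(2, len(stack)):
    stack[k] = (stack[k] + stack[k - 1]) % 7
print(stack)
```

k=2: stack[2] = (0+6)%7 = 6 → [8, 6, 6, 1, 7, 3, 4]
k=3: stack[3] = (1+6)%7 = 0 → [8, 6, 6, 0, 7, 3, 4]
k=4: stack[4] = (7+0)%7 = 0 → [8, 6, 6, 0, 0, 3, 4]
k=5: stack[5] = (3+0)%7 = 3 → [8, 6, 6, 0, 0, 3, 4]
k=6: stack[6] = (4+3)%7 = 0 → [8, 6, 6, 0, 0, 3, 0]

[8, 6, 6, 0, 0, 3, 0]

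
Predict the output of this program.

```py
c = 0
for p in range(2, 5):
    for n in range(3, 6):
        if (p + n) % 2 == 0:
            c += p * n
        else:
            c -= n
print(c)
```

p=2,n=3: odd sum, c = 0-3 = -3
p=2,n=4: even sum, c = (-3)+8 = 5
p=2,n=5: odd sum, c = 5-5 = 0
p=3,n=3: even sum, c = 0+9 = 9
p=3,n=4: odd sum, c = 9-4 = 5
p=3,n=5: even sum, c = 5+15 = 20
p=4,n=3: odd sum, c = 20-3 = 17
p=4,n=4: even sum, c = 17+16 = 33
p=4,n=5: odd sum, c = 33-5 = 28

28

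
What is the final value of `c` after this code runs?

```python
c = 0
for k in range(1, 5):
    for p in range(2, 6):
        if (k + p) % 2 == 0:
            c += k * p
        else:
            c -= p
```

k=1,p=2: odd sum, c = 0-2 = -2
k=1,p=3: even sum, c = (-2)+3 = 1
k=1,p=4: odd sum, c = 1-4 = -3
k=1,p=5: even sum, c = (-3)+5 = 2
k=2,p=2: even sum, c = 2+4 = 6
k=2,p=3: odd sum, c = 6-3 = 3
k=2,p=4: even sum, c = 3+8 = 11
k=2,p=5: odd sum, c = 11-5 = 6
k=3,p=2: odd sum, c = 6-2 = 4
k=3,p=3: even sum, c = 4+9 = 13
k=3,p=4: odd sum, c = 13-4 = 9
k=3,p=5: even sum, c = 9+15 = 24
k=4,p=2: even sum, c = 24+8 = 32
k=4,p=3: odd sum, c = 32-3 = 29
k=4,p=4: even sum, c = 29+16 = 45
k=4,p=5: odd sum, c = 45-5 = 40

40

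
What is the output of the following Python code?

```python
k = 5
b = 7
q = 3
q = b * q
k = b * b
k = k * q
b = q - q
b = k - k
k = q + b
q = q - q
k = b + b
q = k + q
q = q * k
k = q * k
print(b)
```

q = 7*3 = 21
k = 7*7 = 49
k = 49*21 = 1029
b = 21-21 = 0
b = 1029-1029 = 0
k = 21+0 = 21
q = 21-21 = 0
k = 0+0 = 0
q = 0+0 = 0
q = 0*0 = 0
k = 0*0 = 0

0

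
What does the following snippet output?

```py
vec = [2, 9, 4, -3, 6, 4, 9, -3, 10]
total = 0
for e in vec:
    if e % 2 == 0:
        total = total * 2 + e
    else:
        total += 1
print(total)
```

134

e=2: even, total = 0*2+2 = 2
e=9: not even, total = 2+1 = 3
e=4: even, total = 3*2+4 = 10
e=-3: not even, total = 10+1 = 11
e=6: even, total = 11*2+6 = 28
e=4: even, total = 28*2+4 = 60
e=9: not even, total = 60+1 = 61
e=-3: not even, total = 61+1 = 62
e=10: even, total = 62*2+10 = 134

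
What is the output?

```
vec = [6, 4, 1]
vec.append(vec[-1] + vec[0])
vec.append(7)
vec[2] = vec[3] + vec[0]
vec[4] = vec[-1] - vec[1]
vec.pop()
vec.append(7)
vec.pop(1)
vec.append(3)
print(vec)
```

[6, 13, 7, 7, 3]

append vec[-1]+vec[0] = 1+6 = 7 → [6, 4, 1, 7]
append 7 → [6, 4, 1, 7, 7]
vec[2] = vec[3]+vec[0] = 7+6 = 13 → [6, 4, 13, 7, 7]
vec[4] = vec[-1]-vec[1] = 7-4 = 3 → [6, 4, 13, 7, 3]
pop() removes 3 → [6, 4, 13, 7]
append 7 → [6, 4, 13, 7, 7]
pop(1) removes 4 → [6, 13, 7, 7]
append 3 → [6, 13, 7, 7, 3]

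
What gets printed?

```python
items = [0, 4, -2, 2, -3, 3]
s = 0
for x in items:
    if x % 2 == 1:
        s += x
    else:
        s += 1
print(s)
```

x=0: not odd, s = 0+1 = 1
x=4: not odd, s = 1+1 = 2
x=-2: not odd, s = 2+1 = 3
x=2: not odd, s = 3+1 = 4
x=-3: odd, s = 4+(-3) = 1
x=3: odd, s = 1+3 = 4

4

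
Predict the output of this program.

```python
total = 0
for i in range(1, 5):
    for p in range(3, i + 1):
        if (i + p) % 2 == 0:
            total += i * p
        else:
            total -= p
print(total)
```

i=3,p=3: even sum, total = 0+9 = 9
i=4,p=3: odd sum, total = 9-3 = 6
i=4,p=4: even sum, total = 6+16 = 22

22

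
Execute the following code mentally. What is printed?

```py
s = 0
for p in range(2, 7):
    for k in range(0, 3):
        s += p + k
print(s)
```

75

p=2,k=0: s = 0+2 = 2
p=2,k=1: s = 2+3 = 5
p=2,k=2: s = 5+4 = 9
p=3,k=0: s = 9+3 = 12
p=3,k=1: s = 12+4 = 16
p=3,k=2: s = 16+5 = 21
p=4,k=0: s = 21+4 = 25
p=4,k=1: s = 25+5 = 30
p=4,k=2: s = 30+6 = 36
p=5,k=0: s = 36+5 = 41
p=5,k=1: s = 41+6 = 47
p=5,k=2: s = 47+7 = 54
p=6,k=0: s = 54+6 = 60
p=6,k=1: s = 60+7 = 67
p=6,k=2: s = 67+8 = 75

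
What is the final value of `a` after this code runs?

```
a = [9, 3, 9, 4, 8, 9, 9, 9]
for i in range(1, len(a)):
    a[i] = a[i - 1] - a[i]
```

[9, 6, -3, -7, -15, -24, -33, -42]

i=1: a[1] = 9-3 = 6 → [9, 6, 9, 4, 8, 9, 9, 9]
i=2: a[2] = 6-9 = -3 → [9, 6, -3, 4, 8, 9, 9, 9]
i=3: a[3] = (-3)-4 = -7 → [9, 6, -3, -7, 8, 9, 9, 9]
i=4: a[4] = (-7)-8 = -15 → [9, 6, -3, -7, -15, 9, 9, 9]
i=5: a[5] = (-15)-9 = -24 → [9, 6, -3, -7, -15, -24, 9, 9]
i=6: a[6] = (-24)-9 = -33 → [9, 6, -3, -7, -15, -24, -33, 9]
i=7: a[7] = (-33)-9 = -42 → [9, 6, -3, -7, -15, -24, -33, -42]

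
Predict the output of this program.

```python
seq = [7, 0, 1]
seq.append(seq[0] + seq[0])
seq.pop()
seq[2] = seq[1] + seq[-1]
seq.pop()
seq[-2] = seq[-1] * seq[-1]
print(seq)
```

[0, 0]

append seq[0]+seq[0] = 7+7 = 14 → [7, 0, 1, 14]
pop() removes 14 → [7, 0, 1]
seq[2] = seq[1]+seq[-1] = 0+1 = 1 → [7, 0, 1]
pop() removes 1 → [7, 0]
seq[-2] = seq[-1]*seq[-1] = 0*0 = 0 → [0, 0]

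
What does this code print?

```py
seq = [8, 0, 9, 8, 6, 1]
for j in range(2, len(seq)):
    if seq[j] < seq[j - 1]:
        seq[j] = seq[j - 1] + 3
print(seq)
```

j=2: 9>=0, unchanged → [8, 0, 9, 8, 6, 1]
j=3: 8<9, seq[3] = 9+3 = 12 → [8, 0, 9, 12, 6, 1]
j=4: 6<12, seq[4] = 12+3 = 15 → [8, 0, 9, 12, 15, 1]
j=5: 1<15, seq[5] = 15+3 = 18 → [8, 0, 9, 12, 15, 18]

[8, 0, 9, 12, 15, 18]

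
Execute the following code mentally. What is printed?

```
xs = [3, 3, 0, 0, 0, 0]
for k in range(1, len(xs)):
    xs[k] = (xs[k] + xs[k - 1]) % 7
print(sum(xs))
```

k=1: xs[1] = (3+3)%7 = 6 → [3, 6, 0, 0, 0, 0]
k=2: xs[2] = (0+6)%7 = 6 → [3, 6, 6, 0, 0, 0]
k=3: xs[3] = (0+6)%7 = 6 → [3, 6, 6, 6, 0, 0]
k=4: xs[4] = (0+6)%7 = 6 → [3, 6, 6, 6, 6, 0]
k=5: xs[5] = (0+6)%7 = 6 → [3, 6, 6, 6, 6, 6]
sum = 33

33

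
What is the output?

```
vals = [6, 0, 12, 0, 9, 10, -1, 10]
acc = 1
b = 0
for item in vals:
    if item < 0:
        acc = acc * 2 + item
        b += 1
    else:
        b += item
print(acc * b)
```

48

item=6: not <0; b=6
item=0: not <0; b=6
item=12: not <0; b=18
item=0: not <0; b=18
item=9: not <0; b=27
item=10: not <0; b=37
item=-1: <0, acc = 1*2+(-1) = 1; b=38
item=10: not <0; b=48
acc*b = 1*48 = 48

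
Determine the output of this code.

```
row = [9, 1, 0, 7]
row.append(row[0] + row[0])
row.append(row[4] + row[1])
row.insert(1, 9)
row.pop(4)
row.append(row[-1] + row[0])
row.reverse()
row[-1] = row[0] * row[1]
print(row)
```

[28, 19, 18, 0, 1, 9, 532]

append row[0]+row[0] = 9+9 = 18 → [9, 1, 0, 7, 18]
append row[4]+row[1] = 18+1 = 19 → [9, 1, 0, 7, 18, 19]
insert 9 at 1 → [9, 9, 1, 0, 7, 18, 19]
pop(4) removes 7 → [9, 9, 1, 0, 18, 19]
append row[-1]+row[0] = 19+9 = 28 → [9, 9, 1, 0, 18, 19, 28]
reverse → [28, 19, 18, 0, 1, 9, 9]
row[-1] = row[0]*row[1] = 28*19 = 532 → [28, 19, 18, 0, 1, 9, 532]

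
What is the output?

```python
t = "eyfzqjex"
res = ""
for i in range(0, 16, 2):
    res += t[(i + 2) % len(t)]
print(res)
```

fqeefqee

i=0: add t[2]='f' → 'f'
i=2: add t[4]='q' → 'fq'
i=4: add t[6]='e' → 'fqe'
i=6: add t[0]='e' → 'fqee'
i=8: add t[2]='f' → 'fqeef'
i=10: add t[4]='q' → 'fqeefq'
i=12: add t[6]='e' → 'fqeefqe'
i=14: add t[0]='e' → 'fqeefqee'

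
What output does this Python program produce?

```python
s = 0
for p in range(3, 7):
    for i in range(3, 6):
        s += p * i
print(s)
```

p=3,i=3: s = 0+9 = 9
p=3,i=4: s = 9+12 = 21
p=3,i=5: s = 21+15 = 36
p=4,i=3: s = 36+12 = 48
p=4,i=4: s = 48+16 = 64
p=4,i=5: s = 64+20 = 84
p=5,i=3: s = 84+15 = 99
p=5,i=4: s = 99+20 = 119
p=5,i=5: s = 119+25 = 144
p=6,i=3: s = 144+18 = 162
p=6,i=4: s = 162+24 = 186
p=6,i=5: s = 186+30 = 216

216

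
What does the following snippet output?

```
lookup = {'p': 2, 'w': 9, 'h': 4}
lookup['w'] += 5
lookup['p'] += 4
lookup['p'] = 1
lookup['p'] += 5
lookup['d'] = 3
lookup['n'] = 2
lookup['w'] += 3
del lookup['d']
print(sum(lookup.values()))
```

lookup['w'] = 9+5 = 14 → {'p': 2, 'w': 14, 'h': 4}
lookup['p'] = 2+4 = 6 → {'p': 6, 'w': 14, 'h': 4}
lookup['p'] = 1 → {'p': 1, 'w': 14, 'h': 4}
lookup['p'] = 1+5 = 6 → {'p': 6, 'w': 14, 'h': 4}
lookup['d'] = 3 → {'p': 6, 'w': 14, 'h': 4, 'd': 3}
lookup['n'] = 2 → {'p': 6, 'w': 14, 'h': 4, 'd': 3, 'n': 2}
lookup['w'] = 14+3 = 17 → {'p': 6, 'w': 17, 'h': 4, 'd': 3, 'n': 2}
del 'd' → {'p': 6, 'w': 17, 'h': 4, 'n': 2}
sum of values = 29

29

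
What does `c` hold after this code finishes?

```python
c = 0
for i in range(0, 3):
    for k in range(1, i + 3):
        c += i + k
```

30

i=0,k=1: c = 0+1 = 1
i=0,k=2: c = 1+2 = 3
i=1,k=1: c = 3+2 = 5
i=1,k=2: c = 5+3 = 8
i=1,k=3: c = 8+4 = 12
i=2,k=1: c = 12+3 = 15
i=2,k=2: c = 15+4 = 19
i=2,k=3: c = 19+5 = 24
i=2,k=4: c = 24+6 = 30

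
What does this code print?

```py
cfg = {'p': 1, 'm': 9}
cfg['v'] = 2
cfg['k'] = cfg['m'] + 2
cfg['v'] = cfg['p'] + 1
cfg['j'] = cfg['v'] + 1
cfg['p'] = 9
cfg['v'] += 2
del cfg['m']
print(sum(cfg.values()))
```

27

cfg['v'] = 2 → {'p': 1, 'm': 9, 'v': 2}
cfg['k'] = cfg['m']+2 = 11 → {'p': 1, 'm': 9, 'v': 2, 'k': 11}
cfg['v'] = cfg['p']+1 = 2 → {'p': 1, 'm': 9, 'v': 2, 'k': 11}
cfg['j'] = cfg['v']+1 = 3 → {'p': 1, 'm': 9, 'v': 2, 'k': 11, 'j': 3}
cfg['p'] = 9 → {'p': 9, 'm': 9, 'v': 2, 'k': 11, 'j': 3}
cfg['v'] = 2+2 = 4 → {'p': 9, 'm': 9, 'v': 4, 'k': 11, 'j': 3}
del 'm' → {'p': 9, 'v': 4, 'k': 11, 'j': 3}
sum of values = 27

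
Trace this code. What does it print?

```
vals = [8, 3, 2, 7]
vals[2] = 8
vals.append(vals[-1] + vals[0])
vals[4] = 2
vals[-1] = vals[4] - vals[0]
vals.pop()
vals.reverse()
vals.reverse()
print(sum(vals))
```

vals[2] = 8 → [8, 3, 8, 7]
append vals[-1]+vals[0] = 7+8 = 15 → [8, 3, 8, 7, 15]
vals[4] = 2 → [8, 3, 8, 7, 2]
vals[-1] = vals[4]-vals[0] = 2-8 = -6 → [8, 3, 8, 7, -6]
pop() removes -6 → [8, 3, 8, 7]
reverse → [7, 8, 3, 8]
reverse → [8, 3, 8, 7]
sum = 26

26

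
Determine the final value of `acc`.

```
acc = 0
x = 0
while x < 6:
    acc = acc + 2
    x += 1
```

12

x=0: acc = 0+2 = 2
x=1: acc = 2+2 = 4
x=2: acc = 4+2 = 6
x=3: acc = 6+2 = 8
x=4: acc = 8+2 = 10
x=5: acc = 10+2 = 12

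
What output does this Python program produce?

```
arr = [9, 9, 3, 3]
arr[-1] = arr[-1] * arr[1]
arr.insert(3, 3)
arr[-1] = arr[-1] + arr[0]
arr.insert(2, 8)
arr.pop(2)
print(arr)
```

arr[-1] = arr[-1]*arr[1] = 3*9 = 27 → [9, 9, 3, 27]
insert 3 at 3 → [9, 9, 3, 3, 27]
arr[-1] = arr[-1]+arr[0] = 27+9 = 36 → [9, 9, 3, 3, 36]
insert 8 at 2 → [9, 9, 8, 3, 3, 36]
pop(2) removes 8 → [9, 9, 3, 3, 36]

[9, 9, 3, 3, 36]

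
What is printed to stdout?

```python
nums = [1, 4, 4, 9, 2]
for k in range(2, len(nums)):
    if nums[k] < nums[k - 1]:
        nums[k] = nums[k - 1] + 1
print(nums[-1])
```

k=2: 4>=4, unchanged → [1, 4, 4, 9, 2]
k=3: 9>=4, unchanged → [1, 4, 4, 9, 2]
k=4: 2<9, nums[4] = 9+1 = 10 → [1, 4, 4, 9, 10]

10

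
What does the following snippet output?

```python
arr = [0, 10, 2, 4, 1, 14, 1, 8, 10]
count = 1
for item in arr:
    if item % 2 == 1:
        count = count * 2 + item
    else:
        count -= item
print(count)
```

-103

item=0: not odd, count = 1-0 = 1
item=10: not odd, count = 1-10 = -9
item=2: not odd, count = (-9)-2 = -11
item=4: not odd, count = (-11)-4 = -15
item=1: odd, count = (-15)*2+1 = -29
item=14: not odd, count = (-29)-14 = -43
item=1: odd, count = (-43)*2+1 = -85
item=8: not odd, count = (-85)-8 = -93
item=10: not odd, count = (-93)-10 = -103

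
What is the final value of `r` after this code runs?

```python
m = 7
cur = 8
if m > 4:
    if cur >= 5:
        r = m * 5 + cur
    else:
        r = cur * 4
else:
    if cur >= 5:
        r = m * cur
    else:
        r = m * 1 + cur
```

m=7, cur=8
m > 4 is True; cur >= 5 is True
→ r = m * 5 + cur = 43

43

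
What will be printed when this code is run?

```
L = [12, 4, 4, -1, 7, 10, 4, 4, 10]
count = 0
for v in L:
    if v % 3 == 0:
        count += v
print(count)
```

12

v=12: %3==0, count = 0+12 = 12
v=4: not %3==0
v=4: not %3==0
v=-1: not %3==0
v=7: not %3==0
v=10: not %3==0
v=4: not %3==0
v=4: not %3==0
v=10: not %3==0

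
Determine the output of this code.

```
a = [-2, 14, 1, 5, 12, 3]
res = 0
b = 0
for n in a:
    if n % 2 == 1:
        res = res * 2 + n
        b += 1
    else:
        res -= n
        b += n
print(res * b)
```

n=-2: not odd, res = 0-(-2) = 2; b=-2
n=14: not odd, res = 2-14 = -12; b=12
n=1: odd, res = (-12)*2+1 = -23; b=13
n=5: odd, res = (-23)*2+5 = -41; b=14
n=12: not odd, res = (-41)-12 = -53; b=26
n=3: odd, res = (-53)*2+3 = -103; b=27
res*b = (-103)*27 = -2781

-2781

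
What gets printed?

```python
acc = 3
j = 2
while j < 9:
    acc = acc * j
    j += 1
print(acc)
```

120960

j=2: acc = 3*2 = 6
j=3: acc = 6*3 = 18
j=4: acc = 18*4 = 72
j=5: acc = 72*5 = 360
j=6: acc = 360*6 = 2160
j=7: acc = 2160*7 = 15120
j=8: acc = 15120*8 = 120960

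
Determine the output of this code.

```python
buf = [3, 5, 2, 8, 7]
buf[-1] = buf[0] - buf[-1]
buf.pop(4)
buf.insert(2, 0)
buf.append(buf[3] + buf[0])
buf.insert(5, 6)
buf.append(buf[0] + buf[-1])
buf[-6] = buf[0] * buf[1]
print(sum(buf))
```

buf[-1] = buf[0]-buf[-1] = 3-7 = -4 → [3, 5, 2, 8, -4]
pop(4) removes -4 → [3, 5, 2, 8]
insert 0 at 2 → [3, 5, 0, 2, 8]
append buf[3]+buf[0] = 2+3 = 5 → [3, 5, 0, 2, 8, 5]
insert 6 at 5 → [3, 5, 0, 2, 8, 6, 5]
append buf[0]+buf[-1] = 3+5 = 8 → [3, 5, 0, 2, 8, 6, 5, 8]
buf[-6] = buf[0]*buf[1] = 3*5 = 15 → [3, 5, 15, 2, 8, 6, 5, 8]
sum = 52

52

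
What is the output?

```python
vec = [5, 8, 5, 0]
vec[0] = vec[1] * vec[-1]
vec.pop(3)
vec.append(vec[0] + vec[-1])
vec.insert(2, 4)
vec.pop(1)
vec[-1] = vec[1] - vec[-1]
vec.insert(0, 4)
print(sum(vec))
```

12

vec[0] = vec[1]*vec[-1] = 8*0 = 0 → [0, 8, 5, 0]
pop(3) removes 0 → [0, 8, 5]
append vec[0]+vec[-1] = 0+5 = 5 → [0, 8, 5, 5]
insert 4 at 2 → [0, 8, 4, 5, 5]
pop(1) removes 8 → [0, 4, 5, 5]
vec[-1] = vec[1]-vec[-1] = 4-5 = -1 → [0, 4, 5, -1]
insert 4 at 0 → [4, 0, 4, 5, -1]
sum = 12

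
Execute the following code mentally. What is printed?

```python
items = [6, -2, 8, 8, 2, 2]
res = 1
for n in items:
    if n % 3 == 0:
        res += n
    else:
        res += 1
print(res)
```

n=6: %3==0, res = 1+6 = 7
n=-2: not %3==0, res = 7+1 = 8
n=8: not %3==0, res = 8+1 = 9
n=8: not %3==0, res = 9+1 = 10
n=2: not %3==0, res = 10+1 = 11
n=2: not %3==0, res = 11+1 = 12

12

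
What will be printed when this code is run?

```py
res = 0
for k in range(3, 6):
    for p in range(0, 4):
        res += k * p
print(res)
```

72

k=3,p=0: res = 0+0 = 0
k=3,p=1: res = 0+3 = 3
k=3,p=2: res = 3+6 = 9
k=3,p=3: res = 9+9 = 18
k=4,p=0: res = 18+0 = 18
k=4,p=1: res = 18+4 = 22
k=4,p=2: res = 22+8 = 30
k=4,p=3: res = 30+12 = 42
k=5,p=0: res = 42+0 = 42
k=5,p=1: res = 42+5 = 47
k=5,p=2: res = 47+10 = 57
k=5,p=3: res = 57+15 = 72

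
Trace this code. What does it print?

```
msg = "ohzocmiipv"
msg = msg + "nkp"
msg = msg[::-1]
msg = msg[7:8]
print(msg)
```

+ 'nkp' → 'ohzocmiipvnkp'
reverse → 'pknvpiimcozho'
slice [7:8] → 'm'

m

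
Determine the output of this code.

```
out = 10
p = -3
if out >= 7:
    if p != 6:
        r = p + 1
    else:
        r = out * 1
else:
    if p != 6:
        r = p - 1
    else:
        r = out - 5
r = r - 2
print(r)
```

-4

out=10, p=-3
out >= 7 is True; p != 6 is True
→ r = p + 1 = -2
r = (-2)-2 = -4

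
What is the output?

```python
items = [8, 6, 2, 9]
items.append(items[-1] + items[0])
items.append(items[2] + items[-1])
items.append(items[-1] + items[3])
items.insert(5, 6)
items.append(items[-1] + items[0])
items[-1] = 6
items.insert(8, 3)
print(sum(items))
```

append items[-1]+items[0] = 9+8 = 17 → [8, 6, 2, 9, 17]
append items[2]+items[-1] = 2+17 = 19 → [8, 6, 2, 9, 17, 19]
append items[-1]+items[3] = 19+9 = 28 → [8, 6, 2, 9, 17, 19, 28]
insert 6 at 5 → [8, 6, 2, 9, 17, 6, 19, 28]
append items[-1]+items[0] = 28+8 = 36 → [8, 6, 2, 9, 17, 6, 19, 28, 36]
items[-1] = 6 → [8, 6, 2, 9, 17, 6, 19, 28, 6]
insert 3 at 8 → [8, 6, 2, 9, 17, 6, 19, 28, 3, 6]
sum = 104

104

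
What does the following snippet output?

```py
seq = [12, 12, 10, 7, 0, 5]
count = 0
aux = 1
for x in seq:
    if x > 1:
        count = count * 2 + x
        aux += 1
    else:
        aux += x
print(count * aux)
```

x=12: >1, count = 0*2+12 = 12; aux=2
x=12: >1, count = 12*2+12 = 36; aux=3
x=10: >1, count = 36*2+10 = 82; aux=4
x=7: >1, count = 82*2+7 = 171; aux=5
x=0: not >1; aux=5
x=5: >1, count = 171*2+5 = 347; aux=6
count*aux = 347*6 = 2082

2082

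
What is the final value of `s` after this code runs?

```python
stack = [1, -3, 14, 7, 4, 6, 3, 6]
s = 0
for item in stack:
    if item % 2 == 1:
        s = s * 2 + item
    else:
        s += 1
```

item=1: odd, s = 0*2+1 = 1
item=-3: odd, s = 1*2+(-3) = -1
item=14: not odd, s = (-1)+1 = 0
item=7: odd, s = 0*2+7 = 7
item=4: not odd, s = 7+1 = 8
item=6: not odd, s = 8+1 = 9
item=3: odd, s = 9*2+3 = 21
item=6: not odd, s = 21+1 = 22

22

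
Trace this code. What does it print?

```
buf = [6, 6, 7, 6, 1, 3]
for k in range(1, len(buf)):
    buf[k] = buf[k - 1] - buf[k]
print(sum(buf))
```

-45

k=1: buf[1] = 6-6 = 0 → [6, 0, 7, 6, 1, 3]
k=2: buf[2] = 0-7 = -7 → [6, 0, -7, 6, 1, 3]
k=3: buf[3] = (-7)-6 = -13 → [6, 0, -7, -13, 1, 3]
k=4: buf[4] = (-13)-1 = -14 → [6, 0, -7, -13, -14, 3]
k=5: buf[5] = (-14)-3 = -17 → [6, 0, -7, -13, -14, -17]
sum = -45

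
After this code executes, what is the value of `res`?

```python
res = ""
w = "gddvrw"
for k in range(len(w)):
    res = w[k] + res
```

k=0: prepend 'g' → 'g'
k=1: prepend 'd' → 'dg'
k=2: prepend 'd' → 'ddg'
k=3: prepend 'v' → 'vddg'
k=4: prepend 'r' → 'rvddg'
k=5: prepend 'w' → 'wrvddg'

'wrvddg'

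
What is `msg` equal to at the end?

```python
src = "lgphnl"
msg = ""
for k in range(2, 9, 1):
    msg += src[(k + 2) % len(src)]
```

k=2: add src[4]='n' → 'n'
k=3: add src[5]='l' → 'nl'
k=4: add src[0]='l' → 'nll'
k=5: add src[1]='g' → 'nllg'
k=6: add src[2]='p' → 'nllgp'
k=7: add src[3]='h' → 'nllgph'
k=8: add src[4]='n' → 'nllgphn'

'nllgphn'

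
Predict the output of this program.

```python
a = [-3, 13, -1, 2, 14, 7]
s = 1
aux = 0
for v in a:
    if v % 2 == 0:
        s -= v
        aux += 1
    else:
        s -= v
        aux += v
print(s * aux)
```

-558

v=-3: not even, s = 1-(-3) = 4; aux=-3
v=13: not even, s = 4-13 = -9; aux=10
v=-1: not even, s = (-9)-(-1) = -8; aux=9
v=2: even, s = (-8)-2 = -10; aux=10
v=14: even, s = (-10)-14 = -24; aux=11
v=7: not even, s = (-24)-7 = -31; aux=18
s*aux = (-31)*18 = -558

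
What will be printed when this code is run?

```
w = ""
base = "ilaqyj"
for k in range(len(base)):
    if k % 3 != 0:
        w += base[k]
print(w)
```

k=0: skip
k=1: add 'l' → 'l'
k=2: add 'a' → 'la'
k=3: skip
k=4: add 'y' → 'lay'
k=5: add 'j' → 'layj'

layj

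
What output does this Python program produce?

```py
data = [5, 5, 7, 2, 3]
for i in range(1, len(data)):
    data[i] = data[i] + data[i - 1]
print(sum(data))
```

i=1: data[1] = 5+5 = 10 → [5, 10, 7, 2, 3]
i=2: data[2] = 7+10 = 17 → [5, 10, 17, 2, 3]
i=3: data[3] = 2+17 = 19 → [5, 10, 17, 19, 3]
i=4: data[4] = 3+19 = 22 → [5, 10, 17, 19, 22]
sum = 73

73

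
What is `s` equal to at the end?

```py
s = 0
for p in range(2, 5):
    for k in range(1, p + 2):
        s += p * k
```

p=2,k=1: s = 0+2 = 2
p=2,k=2: s = 2+4 = 6
p=2,k=3: s = 6+6 = 12
p=3,k=1: s = 12+3 = 15
p=3,k=2: s = 15+6 = 21
p=3,k=3: s = 21+9 = 30
p=3,k=4: s = 30+12 = 42
p=4,k=1: s = 42+4 = 46
p=4,k=2: s = 46+8 = 54
p=4,k=3: s = 54+12 = 66
p=4,k=4: s = 66+16 = 82
p=4,k=5: s = 82+20 = 102

102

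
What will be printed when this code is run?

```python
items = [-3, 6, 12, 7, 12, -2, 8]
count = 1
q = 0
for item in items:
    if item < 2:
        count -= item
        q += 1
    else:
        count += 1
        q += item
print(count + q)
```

item=-3: <2, count = 1-(-3) = 4; q=1
item=6: not <2, count = 4+1 = 5; q=7
item=12: not <2, count = 5+1 = 6; q=19
item=7: not <2, count = 6+1 = 7; q=26
item=12: not <2, count = 7+1 = 8; q=38
item=-2: <2, count = 8-(-2) = 10; q=39
item=8: not <2, count = 10+1 = 11; q=47
count+q = 11+47 = 58

58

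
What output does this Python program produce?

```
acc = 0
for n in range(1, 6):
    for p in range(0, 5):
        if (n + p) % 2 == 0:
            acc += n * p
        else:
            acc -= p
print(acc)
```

n=1,p=0: odd sum, acc = 0-0 = 0
n=1,p=1: even sum, acc = 0+1 = 1
n=1,p=2: odd sum, acc = 1-2 = -1
n=1,p=3: even sum, acc = (-1)+3 = 2
n=1,p=4: odd sum, acc = 2-4 = -2
n=2,p=0: even sum, acc = (-2)+0 = -2
n=2,p=1: odd sum, acc = (-2)-1 = -3
n=2,p=2: even sum, acc = (-3)+4 = 1
n=2,p=3: odd sum, acc = 1-3 = -2
n=2,p=4: even sum, acc = (-2)+8 = 6
n=3,p=0: odd sum, acc = 6-0 = 6
n=3,p=1: even sum, acc = 6+3 = 9
n=3,p=2: odd sum, acc = 9-2 = 7
n=3,p=3: even sum, acc = 7+9 = 16
n=3,p=4: odd sum, acc = 16-4 = 12
n=4,p=0: even sum, acc = 12+0 = 12
n=4,p=1: odd sum, acc = 12-1 = 11
n=4,p=2: even sum, acc = 11+8 = 19
n=4,p=3: odd sum, acc = 19-3 = 16
n=4,p=4: even sum, acc = 16+16 = 32
n=5,p=0: odd sum, acc = 32-0 = 32
n=5,p=1: even sum, acc = 32+5 = 37
n=5,p=2: odd sum, acc = 37-2 = 35
n=5,p=3: even sum, acc = 35+15 = 50
n=5,p=4: odd sum, acc = 50-4 = 46

46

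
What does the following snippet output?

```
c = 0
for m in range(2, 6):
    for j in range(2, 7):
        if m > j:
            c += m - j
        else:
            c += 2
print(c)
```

38

m=2,j=2: not 2>2, c = 0+2 = 2
m=2,j=3: not 2>3, c = 2+2 = 4
m=2,j=4: not 2>4, c = 4+2 = 6
m=2,j=5: not 2>5, c = 6+2 = 8
m=2,j=6: not 2>6, c = 8+2 = 10
m=3,j=2: 3>2, c = 10+1 = 11
m=3,j=3: not 3>3, c = 11+2 = 13
m=3,j=4: not 3>4, c = 13+2 = 15
m=3,j=5: not 3>5, c = 15+2 = 17
m=3,j=6: not 3>6, c = 17+2 = 19
m=4,j=2: 4>2, c = 19+2 = 21
m=4,j=3: 4>3, c = 21+1 = 22
m=4,j=4: not 4>4, c = 22+2 = 24
m=4,j=5: not 4>5, c = 24+2 = 26
m=4,j=6: not 4>6, c = 26+2 = 28
m=5,j=2: 5>2, c = 28+3 = 31
m=5,j=3: 5>3, c = 31+2 = 33
m=5,j=4: 5>4, c = 33+1 = 34
m=5,j=5: not 5>5, c = 34+2 = 36
m=5,j=6: not 5>6, c = 36+2 = 38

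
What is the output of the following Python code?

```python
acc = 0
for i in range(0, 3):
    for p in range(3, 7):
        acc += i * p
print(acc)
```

i=0,p=3: acc = 0+0 = 0
i=0,p=4: acc = 0+0 = 0
i=0,p=5: acc = 0+0 = 0
i=0,p=6: acc = 0+0 = 0
i=1,p=3: acc = 0+3 = 3
i=1,p=4: acc = 3+4 = 7
i=1,p=5: acc = 7+5 = 12
i=1,p=6: acc = 12+6 = 18
i=2,p=3: acc = 18+6 = 24
i=2,p=4: acc = 24+8 = 32
i=2,p=5: acc = 32+10 = 42
i=2,p=6: acc = 42+12 = 54

54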